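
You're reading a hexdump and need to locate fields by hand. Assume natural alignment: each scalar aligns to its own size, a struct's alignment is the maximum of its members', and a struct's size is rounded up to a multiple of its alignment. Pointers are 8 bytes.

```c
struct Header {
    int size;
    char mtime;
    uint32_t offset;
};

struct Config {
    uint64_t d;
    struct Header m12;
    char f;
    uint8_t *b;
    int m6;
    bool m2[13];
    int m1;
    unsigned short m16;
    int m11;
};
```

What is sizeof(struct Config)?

Header: 0..4  size  (4B, 4-aligned); 4..5  mtime  (1B, 1-aligned); 5..8  -- padding (3B); 8..12  offset  (4B, 4-aligned); sizeof = 12, alignof = 4
0..8  d  (8B, 8-aligned)
8..20  m12  (12B, 4-aligned)
20..21  f  (1B, 1-aligned)
21..24  -- padding (3B)
24..32  b  (8B, 8-aligned)
32..36  m6  (4B, 4-aligned)
36..49  m2  (13B, 1-aligned)
49..52  -- padding (3B)
52..56  m1  (4B, 4-aligned)
56..58  m16  (2B, 2-aligned)
58..60  -- padding (2B)
60..64  m11  (4B, 4-aligned)
sizeof = 64, alignof = 8

64 bytes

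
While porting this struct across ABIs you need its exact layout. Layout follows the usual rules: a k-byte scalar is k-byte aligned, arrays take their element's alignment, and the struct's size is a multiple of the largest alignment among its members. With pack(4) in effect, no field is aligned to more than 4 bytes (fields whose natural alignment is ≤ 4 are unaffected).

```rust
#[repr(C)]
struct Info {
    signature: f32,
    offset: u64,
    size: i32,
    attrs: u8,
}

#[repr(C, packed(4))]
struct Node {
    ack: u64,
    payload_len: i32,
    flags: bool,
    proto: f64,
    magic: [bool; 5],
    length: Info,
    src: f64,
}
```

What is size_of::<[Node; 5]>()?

Info: 0..4  signature  (4B, 4-aligned); 4..8  -- padding (4B); 8..16  offset  (8B, 8-aligned); 16..20  size  (4B, 4-aligned); 20..21  attrs  (1B, 1-aligned); 21..24  -- tail padding (3B); sizeof = 24, alignof = 8
0..8  ack  (8B, 4-aligned)
8..12  payload_len  (4B, 4-aligned)
12..13  flags  (1B, 1-aligned)
13..16  -- padding (3B)
16..24  proto  (8B, 4-aligned)
24..29  magic  (5B, 1-aligned)
29..32  -- padding (3B)
32..56  length  (24B, 4-aligned)
56..64  src  (8B, 4-aligned)
sizeof = 64, alignof = 4
array of 5: 5 × 64 = 320

320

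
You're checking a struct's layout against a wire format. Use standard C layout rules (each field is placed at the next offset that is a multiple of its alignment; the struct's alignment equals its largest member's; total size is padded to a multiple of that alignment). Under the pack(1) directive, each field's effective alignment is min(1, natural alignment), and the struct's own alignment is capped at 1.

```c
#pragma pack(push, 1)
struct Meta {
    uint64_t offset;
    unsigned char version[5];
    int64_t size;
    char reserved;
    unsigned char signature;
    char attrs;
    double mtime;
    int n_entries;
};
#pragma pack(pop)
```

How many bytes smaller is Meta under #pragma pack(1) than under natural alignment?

12

natural layout:
  @0: offset [8B, align 8] → 8
  @8: version [5B, align 1] → 13
  +3 pad (align 8)
  @16: size [8B, align 8] → 24
  @24: reserved [1B, align 1] → 25
  @25: signature [1B, align 1] → 26
  @26: attrs [1B, align 1] → 27
  +5 pad (align 8)
  @32: mtime [8B, align 8] → 40
  @40: n_entries [4B, align 4] → 44
  +4 tail pad (align 8)
  size 48, align 8
packed(1) layout:
  @0: offset [8B, align 1] → 8
  @8: version [5B, align 1] → 13
  @13: size [8B, align 1] → 21
  @21: reserved [1B, align 1] → 22
  @22: signature [1B, align 1] → 23
  @23: attrs [1B, align 1] → 24
  @24: mtime [8B, align 1] → 32
  @32: n_entries [4B, align 1] → 36
  size 36, align 1
48 − 36 = 12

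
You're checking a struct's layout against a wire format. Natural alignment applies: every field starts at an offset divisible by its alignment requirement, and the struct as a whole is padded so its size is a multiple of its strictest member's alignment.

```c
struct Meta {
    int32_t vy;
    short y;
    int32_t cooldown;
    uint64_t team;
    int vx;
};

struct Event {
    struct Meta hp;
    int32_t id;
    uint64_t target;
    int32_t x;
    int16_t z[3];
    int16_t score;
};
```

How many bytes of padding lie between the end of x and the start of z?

Meta: @0: vy [4B, align 4] → 4; @4: y [2B, align 2] → 6; +2 pad (align 4); @8: cooldown [4B, align 4] → 12; +4 pad (align 8); @16: team [8B, align 8] → 24; @24: vx [4B, align 4] → 28; +4 tail pad (align 8); size 32, align 8
@0: hp [32B, align 8] → 32
@32: id [4B, align 4] → 36
+4 pad (align 8)
@40: target [8B, align 8] → 48
@48: x [4B, align 4] → 52
@52: z [6B, align 2] → 58

0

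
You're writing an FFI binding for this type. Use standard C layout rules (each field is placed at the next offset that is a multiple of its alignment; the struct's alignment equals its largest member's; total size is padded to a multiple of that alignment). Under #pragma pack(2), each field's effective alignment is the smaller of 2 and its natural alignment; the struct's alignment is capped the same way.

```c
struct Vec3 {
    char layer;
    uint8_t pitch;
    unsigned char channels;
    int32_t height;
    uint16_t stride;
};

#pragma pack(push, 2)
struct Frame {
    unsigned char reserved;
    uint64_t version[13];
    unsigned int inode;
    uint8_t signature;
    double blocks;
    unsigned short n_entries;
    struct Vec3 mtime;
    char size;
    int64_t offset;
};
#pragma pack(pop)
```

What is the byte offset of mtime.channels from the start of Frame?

124

Vec3: layer at 0 (size 1, align 1) → ends 1; pitch at 1 (size 1, align 1) → ends 2; channels at 2 (size 1, align 1) → ends 3; pad 1 to align 4 for height; height at 4 (size 4, align 4) → ends 8; stride at 8 (size 2, align 2) → ends 10; tail pad 2 to reach multiple of 4; total 12 bytes, alignment 4
reserved at 0 (size 1, align 1) → ends 1
pad 1 to align 2 for version
version at 2 (size 104, align 2) → ends 106
inode at 106 (size 4, align 2) → ends 110
signature at 110 (size 1, align 1) → ends 111
pad 1 to align 2 for blocks
blocks at 112 (size 8, align 2) → ends 120
n_entries at 120 (size 2, align 2) → ends 122
mtime at 122 (size 12, align 2) → ends 134
within Vec3: channels at 2
122 + 2 = 124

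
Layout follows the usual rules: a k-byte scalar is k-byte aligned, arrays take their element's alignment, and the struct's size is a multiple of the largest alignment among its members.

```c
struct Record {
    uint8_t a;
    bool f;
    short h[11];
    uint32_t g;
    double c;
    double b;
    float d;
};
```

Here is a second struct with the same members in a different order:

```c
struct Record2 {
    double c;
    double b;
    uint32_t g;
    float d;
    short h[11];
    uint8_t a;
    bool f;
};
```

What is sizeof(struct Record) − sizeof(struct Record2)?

8

a at 0 (size 1, align 1) → ends 1
f at 1 (size 1, align 1) → ends 2
h at 2 (size 22, align 2) → ends 24
g at 24 (size 4, align 4) → ends 28
pad 4 to align 8 for c
c at 32 (size 8, align 8) → ends 40
b at 40 (size 8, align 8) → ends 48
d at 48 (size 4, align 4) → ends 52
tail pad 4 to reach multiple of 8
total 56 bytes, alignment 8
— Record2 —
c at 0 (size 8, align 8) → ends 8
b at 8 (size 8, align 8) → ends 16
g at 16 (size 4, align 4) → ends 20
d at 20 (size 4, align 4) → ends 24
h at 24 (size 22, align 2) → ends 46
a at 46 (size 1, align 1) → ends 47
f at 47 (size 1, align 1) → ends 48
total 48 bytes, alignment 8
56 − 48 = 8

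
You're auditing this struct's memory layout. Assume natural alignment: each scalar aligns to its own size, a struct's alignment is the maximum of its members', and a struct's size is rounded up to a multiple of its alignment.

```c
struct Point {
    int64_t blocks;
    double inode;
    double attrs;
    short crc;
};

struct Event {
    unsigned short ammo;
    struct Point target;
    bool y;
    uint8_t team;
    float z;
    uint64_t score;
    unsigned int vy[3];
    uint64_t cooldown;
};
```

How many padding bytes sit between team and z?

Point: 0..8  blocks  (8B, 8-aligned); 8..16  inode  (8B, 8-aligned); 16..24  attrs  (8B, 8-aligned); 24..26  crc  (2B, 2-aligned); 26..32  -- tail padding (6B); sizeof = 32, alignof = 8
0..2  ammo  (2B, 2-aligned)
2..8  -- padding (6B)
8..40  target  (32B, 8-aligned)
40..41  y  (1B, 1-aligned)
41..42  team  (1B, 1-aligned)
42..44  -- padding (2B)
44..48  z  (4B, 4-aligned)

2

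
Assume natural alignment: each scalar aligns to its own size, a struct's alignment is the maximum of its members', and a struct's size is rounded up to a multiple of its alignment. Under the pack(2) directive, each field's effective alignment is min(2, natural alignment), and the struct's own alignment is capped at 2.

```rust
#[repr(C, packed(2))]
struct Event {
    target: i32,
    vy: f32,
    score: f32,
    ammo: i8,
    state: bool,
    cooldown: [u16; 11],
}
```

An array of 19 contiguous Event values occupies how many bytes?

0..4  target  (4B, 2-aligned)
4..8  vy  (4B, 2-aligned)
8..12  score  (4B, 2-aligned)
12..13  ammo  (1B, 1-aligned)
13..14  state  (1B, 1-aligned)
14..36  cooldown  (22B, 2-aligned)
sizeof = 36, alignof = 2
array of 19: 19 × 36 = 684

684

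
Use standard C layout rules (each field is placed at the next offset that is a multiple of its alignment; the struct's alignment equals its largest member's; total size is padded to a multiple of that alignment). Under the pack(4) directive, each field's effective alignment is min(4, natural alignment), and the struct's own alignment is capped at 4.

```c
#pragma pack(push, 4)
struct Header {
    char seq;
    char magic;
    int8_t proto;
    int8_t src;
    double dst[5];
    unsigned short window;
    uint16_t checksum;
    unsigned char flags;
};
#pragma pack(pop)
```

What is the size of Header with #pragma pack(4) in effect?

0..1  seq  (1B, 1-aligned)
1..2  magic  (1B, 1-aligned)
2..3  proto  (1B, 1-aligned)
3..4  src  (1B, 1-aligned)
4..44  dst  (40B, 4-aligned)
44..46  window  (2B, 2-aligned)
46..48  checksum  (2B, 2-aligned)
48..49  flags  (1B, 1-aligned)
49..52  -- tail padding (3B)
sizeof = 52, alignof = 4

52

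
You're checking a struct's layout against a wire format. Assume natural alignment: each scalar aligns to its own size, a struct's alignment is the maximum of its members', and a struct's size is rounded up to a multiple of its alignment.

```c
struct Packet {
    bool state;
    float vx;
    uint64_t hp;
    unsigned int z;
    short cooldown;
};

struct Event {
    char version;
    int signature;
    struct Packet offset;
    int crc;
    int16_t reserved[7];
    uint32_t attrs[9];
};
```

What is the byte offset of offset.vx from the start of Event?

Packet: state at 0 (size 1, align 1) → ends 1; pad 3 to align 4 for vx; vx at 4 (size 4, align 4) → ends 8; hp at 8 (size 8, align 8) → ends 16; z at 16 (size 4, align 4) → ends 20; cooldown at 20 (size 2, align 2) → ends 22; tail pad 2 to reach multiple of 8; total 24 bytes, alignment 8
version at 0 (size 1, align 1) → ends 1
pad 3 to align 4 for signature
signature at 4 (size 4, align 4) → ends 8
offset at 8 (size 24, align 8) → ends 32
within Packet: vx at 4
8 + 4 = 12

12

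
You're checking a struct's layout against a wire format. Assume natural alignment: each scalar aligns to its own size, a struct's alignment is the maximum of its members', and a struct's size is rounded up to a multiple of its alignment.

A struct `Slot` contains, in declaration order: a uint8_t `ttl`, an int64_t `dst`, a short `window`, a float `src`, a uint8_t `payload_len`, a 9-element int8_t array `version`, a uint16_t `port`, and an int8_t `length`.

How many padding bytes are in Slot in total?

12

ttl at 0 (size 1, align 1) → ends 1
pad 7 to align 8 for dst
dst at 8 (size 8, align 8) → ends 16
window at 16 (size 2, align 2) → ends 18
pad 2 to align 4 for src
src at 20 (size 4, align 4) → ends 24
payload_len at 24 (size 1, align 1) → ends 25
version at 25 (size 9, align 1) → ends 34
port at 34 (size 2, align 2) → ends 36
length at 36 (size 1, align 1) → ends 37
tail pad 3 to reach multiple of 8
total 40 bytes, alignment 8
data bytes 28, size 40 → padding 12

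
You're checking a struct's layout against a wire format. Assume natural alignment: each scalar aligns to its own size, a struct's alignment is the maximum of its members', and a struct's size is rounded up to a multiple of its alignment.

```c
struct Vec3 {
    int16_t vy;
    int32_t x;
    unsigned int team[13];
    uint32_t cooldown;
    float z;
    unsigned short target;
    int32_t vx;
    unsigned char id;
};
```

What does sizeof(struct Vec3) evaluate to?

80

@0: vy [2B, align 2] → 2
+2 pad (align 4)
@4: x [4B, align 4] → 8
@8: team [52B, align 4] → 60
@60: cooldown [4B, align 4] → 64
@64: z [4B, align 4] → 68
@68: target [2B, align 2] → 70
+2 pad (align 4)
@72: vx [4B, align 4] → 76
@76: id [1B, align 1] → 77
+3 tail pad (align 4)
size 80, align 4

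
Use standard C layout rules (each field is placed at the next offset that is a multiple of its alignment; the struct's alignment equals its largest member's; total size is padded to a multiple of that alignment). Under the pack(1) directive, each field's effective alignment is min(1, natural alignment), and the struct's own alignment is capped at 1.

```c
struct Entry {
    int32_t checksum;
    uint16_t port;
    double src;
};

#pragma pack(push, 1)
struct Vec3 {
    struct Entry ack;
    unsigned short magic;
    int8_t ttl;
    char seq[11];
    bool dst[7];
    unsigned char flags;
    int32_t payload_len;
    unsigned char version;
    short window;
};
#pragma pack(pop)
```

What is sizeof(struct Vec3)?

45

Entry: checksum at 0 (size 4, align 4) → ends 4; port at 4 (size 2, align 2) → ends 6; pad 2 to align 8 for src; src at 8 (size 8, align 8) → ends 16; total 16 bytes, alignment 8
ack at 0 (size 16, align 1) → ends 16
magic at 16 (size 2, align 1) → ends 18
ttl at 18 (size 1, align 1) → ends 19
seq at 19 (size 11, align 1) → ends 30
dst at 30 (size 7, align 1) → ends 37
flags at 37 (size 1, align 1) → ends 38
payload_len at 38 (size 4, align 1) → ends 42
version at 42 (size 1, align 1) → ends 43
window at 43 (size 2, align 1) → ends 45
total 45 bytes, alignment 1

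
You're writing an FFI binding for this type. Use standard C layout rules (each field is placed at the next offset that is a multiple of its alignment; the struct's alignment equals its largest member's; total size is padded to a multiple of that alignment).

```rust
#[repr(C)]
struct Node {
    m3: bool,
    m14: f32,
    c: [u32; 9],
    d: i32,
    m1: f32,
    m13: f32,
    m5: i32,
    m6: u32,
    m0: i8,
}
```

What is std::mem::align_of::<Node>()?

4

member alignments: m3=1, m14=4, c=4, d=4, m1=4, m13=4, m5=4, m6=4, m0=1
max = 4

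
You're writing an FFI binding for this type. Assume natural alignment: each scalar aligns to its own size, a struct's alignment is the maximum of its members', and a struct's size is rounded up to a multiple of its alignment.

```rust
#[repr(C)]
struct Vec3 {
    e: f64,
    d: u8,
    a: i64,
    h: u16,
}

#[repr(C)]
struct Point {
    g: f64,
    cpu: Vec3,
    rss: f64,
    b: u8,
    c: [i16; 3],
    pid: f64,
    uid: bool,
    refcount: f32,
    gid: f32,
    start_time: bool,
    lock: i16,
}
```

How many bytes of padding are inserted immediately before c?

Vec3: @0: e [8B, align 8] → 8; @8: d [1B, align 1] → 9; +7 pad (align 8); @16: a [8B, align 8] → 24; @24: h [2B, align 2] → 26; +6 tail pad (align 8); size 32, align 8
@0: g [8B, align 8] → 8
@8: cpu [32B, align 8] → 40
@40: rss [8B, align 8] → 48
@48: b [1B, align 1] → 49
+1 pad (align 2)
@50: c [6B, align 2] → 56

1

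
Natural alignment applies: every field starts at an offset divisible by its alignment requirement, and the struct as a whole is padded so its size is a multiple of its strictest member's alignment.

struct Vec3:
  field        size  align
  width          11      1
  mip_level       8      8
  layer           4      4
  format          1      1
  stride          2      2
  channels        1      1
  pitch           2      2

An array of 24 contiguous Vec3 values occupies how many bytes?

960

@0: width [11B, align 1] → 11
+5 pad (align 8)
@16: mip_level [8B, align 8] → 24
@24: layer [4B, align 4] → 28
@28: format [1B, align 1] → 29
+1 pad (align 2)
@30: stride [2B, align 2] → 32
@32: channels [1B, align 1] → 33
+1 pad (align 2)
@34: pitch [2B, align 2] → 36
+4 tail pad (align 8)
size 40, align 8
array of 24: 24 × 40 = 960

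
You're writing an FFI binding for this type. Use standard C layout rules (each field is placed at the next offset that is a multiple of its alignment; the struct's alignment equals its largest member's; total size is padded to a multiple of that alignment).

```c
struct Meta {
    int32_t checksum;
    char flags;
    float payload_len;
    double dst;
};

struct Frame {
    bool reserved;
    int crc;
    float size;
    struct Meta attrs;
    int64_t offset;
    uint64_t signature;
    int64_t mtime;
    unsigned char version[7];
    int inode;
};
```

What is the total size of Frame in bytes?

Meta: checksum at 0 (size 4, align 4) → ends 4; flags at 4 (size 1, align 1) → ends 5; pad 3 to align 4 for payload_len; payload_len at 8 (size 4, align 4) → ends 12; pad 4 to align 8 for dst; dst at 16 (size 8, align 8) → ends 24; total 24 bytes, alignment 8
reserved at 0 (size 1, align 1) → ends 1
pad 3 to align 4 for crc
crc at 4 (size 4, align 4) → ends 8
size at 8 (size 4, align 4) → ends 12
pad 4 to align 8 for attrs
attrs at 16 (size 24, align 8) → ends 40
offset at 40 (size 8, align 8) → ends 48
signature at 48 (size 8, align 8) → ends 56
mtime at 56 (size 8, align 8) → ends 64
version at 64 (size 7, align 1) → ends 71
pad 1 to align 4 for inode
inode at 72 (size 4, align 4) → ends 76
tail pad 4 to reach multiple of 8
total 80 bytes, alignment 8

80 bytes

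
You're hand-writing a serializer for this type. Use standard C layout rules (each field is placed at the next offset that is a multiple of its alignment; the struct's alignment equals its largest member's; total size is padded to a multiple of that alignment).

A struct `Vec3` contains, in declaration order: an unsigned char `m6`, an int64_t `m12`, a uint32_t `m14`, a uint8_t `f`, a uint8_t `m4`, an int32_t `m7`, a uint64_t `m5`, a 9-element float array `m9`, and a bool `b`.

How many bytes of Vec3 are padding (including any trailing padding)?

16

@0: m6 [1B, align 1] → 1
+7 pad (align 8)
@8: m12 [8B, align 8] → 16
@16: m14 [4B, align 4] → 20
@20: f [1B, align 1] → 21
@21: m4 [1B, align 1] → 22
+2 pad (align 4)
@24: m7 [4B, align 4] → 28
+4 pad (align 8)
@32: m5 [8B, align 8] → 40
@40: m9 [36B, align 4] → 76
@76: b [1B, align 1] → 77
+3 tail pad (align 8)
size 80, align 8
data bytes 64, size 80 → padding 16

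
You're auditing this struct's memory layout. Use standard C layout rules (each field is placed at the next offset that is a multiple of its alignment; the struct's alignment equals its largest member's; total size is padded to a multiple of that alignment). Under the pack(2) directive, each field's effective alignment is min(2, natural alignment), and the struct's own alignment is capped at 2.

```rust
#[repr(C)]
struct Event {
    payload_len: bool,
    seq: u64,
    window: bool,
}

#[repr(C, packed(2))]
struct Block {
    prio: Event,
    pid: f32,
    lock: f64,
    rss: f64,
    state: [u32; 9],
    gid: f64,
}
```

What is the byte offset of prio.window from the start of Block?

Event: @0: payload_len [1B, align 1] → 1; +7 pad (align 8); @8: seq [8B, align 8] → 16; @16: window [1B, align 1] → 17; +7 tail pad (align 8); size 24, align 8
@0: prio [24B, align 2] → 24
within Event: window at 16
0 + 16 = 16

16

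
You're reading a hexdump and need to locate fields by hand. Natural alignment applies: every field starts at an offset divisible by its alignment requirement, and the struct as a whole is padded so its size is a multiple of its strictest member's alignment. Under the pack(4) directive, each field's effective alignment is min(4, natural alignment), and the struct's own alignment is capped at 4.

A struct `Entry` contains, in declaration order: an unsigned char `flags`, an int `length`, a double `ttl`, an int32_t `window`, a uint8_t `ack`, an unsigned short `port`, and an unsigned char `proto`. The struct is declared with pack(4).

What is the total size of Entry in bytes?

@0: flags [1B, align 1] → 1
+3 pad (align 4)
@4: length [4B, align 4] → 8
@8: ttl [8B, align 4] → 16
@16: window [4B, align 4] → 20
@20: ack [1B, align 1] → 21
+1 pad (align 2)
@22: port [2B, align 2] → 24
@24: proto [1B, align 1] → 25
+3 tail pad (align 4)
size 28, align 4

28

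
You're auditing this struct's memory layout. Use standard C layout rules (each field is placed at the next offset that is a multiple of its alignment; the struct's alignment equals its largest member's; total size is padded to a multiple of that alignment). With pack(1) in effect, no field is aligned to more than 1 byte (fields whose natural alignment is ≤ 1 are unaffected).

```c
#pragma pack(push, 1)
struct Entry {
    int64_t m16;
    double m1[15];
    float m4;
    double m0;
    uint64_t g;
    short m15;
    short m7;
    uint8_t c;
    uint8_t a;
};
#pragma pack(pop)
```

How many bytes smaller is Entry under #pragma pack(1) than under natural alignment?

natural layout:
  m16 at 0 (size 8, align 8) → ends 8
  m1 at 8 (size 120, align 8) → ends 128
  m4 at 128 (size 4, align 4) → ends 132
  pad 4 to align 8 for m0
  m0 at 136 (size 8, align 8) → ends 144
  g at 144 (size 8, align 8) → ends 152
  m15 at 152 (size 2, align 2) → ends 154
  m7 at 154 (size 2, align 2) → ends 156
  c at 156 (size 1, align 1) → ends 157
  a at 157 (size 1, align 1) → ends 158
  tail pad 2 to reach multiple of 8
  total 160 bytes, alignment 8
packed(1) layout:
  m16 at 0 (size 8, align 1) → ends 8
  m1 at 8 (size 120, align 1) → ends 128
  m4 at 128 (size 4, align 1) → ends 132
  m0 at 132 (size 8, align 1) → ends 140
  g at 140 (size 8, align 1) → ends 148
  m15 at 148 (size 2, align 1) → ends 150
  m7 at 150 (size 2, align 1) → ends 152
  c at 152 (size 1, align 1) → ends 153
  a at 153 (size 1, align 1) → ends 154
  total 154 bytes, alignment 1
160 − 154 = 6

6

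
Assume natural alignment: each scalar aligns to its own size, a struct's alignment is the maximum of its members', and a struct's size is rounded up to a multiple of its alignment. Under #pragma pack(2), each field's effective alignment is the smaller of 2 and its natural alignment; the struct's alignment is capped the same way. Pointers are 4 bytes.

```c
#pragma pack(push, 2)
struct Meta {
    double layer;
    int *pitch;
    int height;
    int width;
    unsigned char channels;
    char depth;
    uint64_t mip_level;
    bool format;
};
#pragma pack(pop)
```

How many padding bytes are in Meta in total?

1

0..8  layer  (8B, 2-aligned)
8..12  pitch  (4B, 2-aligned)
12..16  height  (4B, 2-aligned)
16..20  width  (4B, 2-aligned)
20..21  channels  (1B, 1-aligned)
21..22  depth  (1B, 1-aligned)
22..30  mip_level  (8B, 2-aligned)
30..31  format  (1B, 1-aligned)
31..32  -- tail padding (1B)
sizeof = 32, alignof = 2
data bytes 31, size 32 → padding 1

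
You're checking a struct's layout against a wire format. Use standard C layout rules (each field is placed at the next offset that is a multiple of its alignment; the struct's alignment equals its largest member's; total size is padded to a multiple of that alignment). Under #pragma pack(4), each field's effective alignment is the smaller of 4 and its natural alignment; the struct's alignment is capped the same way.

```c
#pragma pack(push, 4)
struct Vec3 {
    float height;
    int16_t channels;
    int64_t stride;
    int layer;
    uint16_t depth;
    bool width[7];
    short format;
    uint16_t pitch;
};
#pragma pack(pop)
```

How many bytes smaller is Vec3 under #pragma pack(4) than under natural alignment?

natural layout:
  0..4  height  (4B, 4-aligned)
  4..6  channels  (2B, 2-aligned)
  6..8  -- padding (2B)
  8..16  stride  (8B, 8-aligned)
  16..20  layer  (4B, 4-aligned)
  20..22  depth  (2B, 2-aligned)
  22..29  width  (7B, 1-aligned)
  29..30  -- padding (1B)
  30..32  format  (2B, 2-aligned)
  32..34  pitch  (2B, 2-aligned)
  34..40  -- tail padding (6B)
  sizeof = 40, alignof = 8
packed(4) layout:
  0..4  height  (4B, 4-aligned)
  4..6  channels  (2B, 2-aligned)
  6..8  -- padding (2B)
  8..16  stride  (8B, 4-aligned)
  16..20  layer  (4B, 4-aligned)
  20..22  depth  (2B, 2-aligned)
  22..29  width  (7B, 1-aligned)
  29..30  -- padding (1B)
  30..32  format  (2B, 2-aligned)
  32..34  pitch  (2B, 2-aligned)
  34..36  -- tail padding (2B)
  sizeof = 36, alignof = 4
40 − 36 = 4

4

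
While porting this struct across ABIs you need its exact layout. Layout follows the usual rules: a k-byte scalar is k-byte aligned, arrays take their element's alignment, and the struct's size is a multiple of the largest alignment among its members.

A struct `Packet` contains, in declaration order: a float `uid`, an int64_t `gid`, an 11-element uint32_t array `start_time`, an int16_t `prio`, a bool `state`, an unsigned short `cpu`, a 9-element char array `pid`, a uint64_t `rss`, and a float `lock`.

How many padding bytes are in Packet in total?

@0: uid [4B, align 4] → 4
+4 pad (align 8)
@8: gid [8B, align 8] → 16
@16: start_time [44B, align 4] → 60
@60: prio [2B, align 2] → 62
@62: state [1B, align 1] → 63
+1 pad (align 2)
@64: cpu [2B, align 2] → 66
@66: pid [9B, align 1] → 75
+5 pad (align 8)
@80: rss [8B, align 8] → 88
@88: lock [4B, align 4] → 92
+4 tail pad (align 8)
size 96, align 8
data bytes 82, size 96 → padding 14

14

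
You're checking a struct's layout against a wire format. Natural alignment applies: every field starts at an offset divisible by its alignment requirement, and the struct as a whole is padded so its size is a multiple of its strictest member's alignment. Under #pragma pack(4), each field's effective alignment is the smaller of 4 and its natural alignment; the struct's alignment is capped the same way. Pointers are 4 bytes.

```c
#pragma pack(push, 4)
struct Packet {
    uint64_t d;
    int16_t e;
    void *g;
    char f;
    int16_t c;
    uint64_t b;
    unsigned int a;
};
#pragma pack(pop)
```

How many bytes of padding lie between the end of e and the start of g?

d at 0 (size 8, align 4) → ends 8
e at 8 (size 2, align 2) → ends 10
pad 2 to align 4 for g
g at 12 (size 4, align 4) → ends 16

2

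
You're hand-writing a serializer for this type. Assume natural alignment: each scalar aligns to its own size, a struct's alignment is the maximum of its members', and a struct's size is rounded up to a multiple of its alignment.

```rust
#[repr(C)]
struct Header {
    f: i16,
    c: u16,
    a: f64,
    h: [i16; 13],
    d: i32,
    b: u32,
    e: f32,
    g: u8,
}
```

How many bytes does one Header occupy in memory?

64

@0: f [2B, align 2] → 2
@2: c [2B, align 2] → 4
+4 pad (align 8)
@8: a [8B, align 8] → 16
@16: h [26B, align 2] → 42
+2 pad (align 4)
@44: d [4B, align 4] → 48
@48: b [4B, align 4] → 52
@52: e [4B, align 4] → 56
@56: g [1B, align 1] → 57
+7 tail pad (align 8)
size 64, align 8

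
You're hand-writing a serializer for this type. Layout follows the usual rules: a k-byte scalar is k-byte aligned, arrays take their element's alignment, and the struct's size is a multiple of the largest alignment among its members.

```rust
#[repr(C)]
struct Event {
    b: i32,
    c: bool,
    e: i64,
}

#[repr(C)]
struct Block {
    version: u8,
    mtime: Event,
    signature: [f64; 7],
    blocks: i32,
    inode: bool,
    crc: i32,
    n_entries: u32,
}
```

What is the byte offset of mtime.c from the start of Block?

Event: b at 0 (size 4, align 4) → ends 4; c at 4 (size 1, align 1) → ends 5; pad 3 to align 8 for e; e at 8 (size 8, align 8) → ends 16; total 16 bytes, alignment 8
version at 0 (size 1, align 1) → ends 1
pad 7 to align 8 for mtime
mtime at 8 (size 16, align 8) → ends 24
within Event: c at 4
8 + 4 = 12

12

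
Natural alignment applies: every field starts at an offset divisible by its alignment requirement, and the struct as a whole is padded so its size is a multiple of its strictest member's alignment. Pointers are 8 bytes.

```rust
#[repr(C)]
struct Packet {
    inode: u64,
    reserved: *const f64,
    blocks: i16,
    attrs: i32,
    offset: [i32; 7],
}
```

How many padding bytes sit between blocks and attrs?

2

0..8  inode  (8B, 8-aligned)
8..16  reserved  (8B, 8-aligned)
16..18  blocks  (2B, 2-aligned)
18..20  -- padding (2B)
20..24  attrs  (4B, 4-aligned)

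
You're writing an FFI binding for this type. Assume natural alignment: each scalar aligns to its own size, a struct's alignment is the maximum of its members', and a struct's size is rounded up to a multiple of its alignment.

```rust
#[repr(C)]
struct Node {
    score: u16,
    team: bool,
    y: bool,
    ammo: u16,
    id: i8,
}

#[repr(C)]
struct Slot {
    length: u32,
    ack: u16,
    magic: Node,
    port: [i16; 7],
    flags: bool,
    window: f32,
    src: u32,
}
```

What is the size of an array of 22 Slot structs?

Node: score at 0 (size 2, align 2) → ends 2; team at 2 (size 1, align 1) → ends 3; y at 3 (size 1, align 1) → ends 4; ammo at 4 (size 2, align 2) → ends 6; id at 6 (size 1, align 1) → ends 7; tail pad 1 to reach multiple of 2; total 8 bytes, alignment 2
length at 0 (size 4, align 4) → ends 4
ack at 4 (size 2, align 2) → ends 6
magic at 6 (size 8, align 2) → ends 14
port at 14 (size 14, align 2) → ends 28
flags at 28 (size 1, align 1) → ends 29
pad 3 to align 4 for window
window at 32 (size 4, align 4) → ends 36
src at 36 (size 4, align 4) → ends 40
total 40 bytes, alignment 4
array of 22: 22 × 40 = 880

880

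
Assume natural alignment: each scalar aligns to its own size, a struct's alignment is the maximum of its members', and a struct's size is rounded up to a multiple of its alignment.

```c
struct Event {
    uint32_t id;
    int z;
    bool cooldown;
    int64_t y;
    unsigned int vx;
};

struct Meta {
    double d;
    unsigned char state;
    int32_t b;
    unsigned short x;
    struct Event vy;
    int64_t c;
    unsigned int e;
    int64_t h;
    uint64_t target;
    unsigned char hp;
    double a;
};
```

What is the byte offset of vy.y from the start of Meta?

40

Event: 0..4  id  (4B, 4-aligned); 4..8  z  (4B, 4-aligned); 8..9  cooldown  (1B, 1-aligned); 9..16  -- padding (7B); 16..24  y  (8B, 8-aligned); 24..28  vx  (4B, 4-aligned); 28..32  -- tail padding (4B); sizeof = 32, alignof = 8
0..8  d  (8B, 8-aligned)
8..9  state  (1B, 1-aligned)
9..12  -- padding (3B)
12..16  b  (4B, 4-aligned)
16..18  x  (2B, 2-aligned)
18..24  -- padding (6B)
24..56  vy  (32B, 8-aligned)
within Event: y at 16
24 + 16 = 40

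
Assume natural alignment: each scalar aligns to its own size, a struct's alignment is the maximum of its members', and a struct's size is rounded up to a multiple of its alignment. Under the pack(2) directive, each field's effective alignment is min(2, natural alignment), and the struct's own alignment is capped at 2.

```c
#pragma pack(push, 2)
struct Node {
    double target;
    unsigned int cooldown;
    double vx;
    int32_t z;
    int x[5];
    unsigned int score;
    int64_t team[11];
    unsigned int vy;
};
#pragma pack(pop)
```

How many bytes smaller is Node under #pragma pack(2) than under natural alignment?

12

natural layout:
  0..8  target  (8B, 8-aligned)
  8..12  cooldown  (4B, 4-aligned)
  12..16  -- padding (4B)
  16..24  vx  (8B, 8-aligned)
  24..28  z  (4B, 4-aligned)
  28..48  x  (20B, 4-aligned)
  48..52  score  (4B, 4-aligned)
  52..56  -- padding (4B)
  56..144  team  (88B, 8-aligned)
  144..148  vy  (4B, 4-aligned)
  148..152  -- tail padding (4B)
  sizeof = 152, alignof = 8
packed(2) layout:
  0..8  target  (8B, 2-aligned)
  8..12  cooldown  (4B, 2-aligned)
  12..20  vx  (8B, 2-aligned)
  20..24  z  (4B, 2-aligned)
  24..44  x  (20B, 2-aligned)
  44..48  score  (4B, 2-aligned)
  48..136  team  (88B, 2-aligned)
  136..140  vy  (4B, 2-aligned)
  sizeof = 140, alignof = 2
152 − 140 = 12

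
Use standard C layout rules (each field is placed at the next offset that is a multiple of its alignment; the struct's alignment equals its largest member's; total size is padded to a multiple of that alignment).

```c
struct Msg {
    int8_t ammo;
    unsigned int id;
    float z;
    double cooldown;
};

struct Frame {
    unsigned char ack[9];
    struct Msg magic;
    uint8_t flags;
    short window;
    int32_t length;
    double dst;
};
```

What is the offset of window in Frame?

42

Msg: 0..1  ammo  (1B, 1-aligned); 1..4  -- padding (3B); 4..8  id  (4B, 4-aligned); 8..12  z  (4B, 4-aligned); 12..16  -- padding (4B); 16..24  cooldown  (8B, 8-aligned); sizeof = 24, alignof = 8
0..9  ack  (9B, 1-aligned)
9..16  -- padding (7B)
16..40  magic  (24B, 8-aligned)
40..41  flags  (1B, 1-aligned)
41..42  -- padding (1B)
42..44  window  (2B, 2-aligned)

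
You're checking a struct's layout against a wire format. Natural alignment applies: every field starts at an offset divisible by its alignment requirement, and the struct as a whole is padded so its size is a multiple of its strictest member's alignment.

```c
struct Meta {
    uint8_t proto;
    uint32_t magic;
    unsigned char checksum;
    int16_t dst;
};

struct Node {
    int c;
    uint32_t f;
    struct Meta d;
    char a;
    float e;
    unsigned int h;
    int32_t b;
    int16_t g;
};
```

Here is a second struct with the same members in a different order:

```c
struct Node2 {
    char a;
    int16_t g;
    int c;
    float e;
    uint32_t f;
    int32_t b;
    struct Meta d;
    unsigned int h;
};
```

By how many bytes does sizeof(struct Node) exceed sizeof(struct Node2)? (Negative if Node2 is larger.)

4

Meta: proto at 0 (size 1, align 1) → ends 1; pad 3 to align 4 for magic; magic at 4 (size 4, align 4) → ends 8; checksum at 8 (size 1, align 1) → ends 9; pad 1 to align 2 for dst; dst at 10 (size 2, align 2) → ends 12; total 12 bytes, alignment 4
c at 0 (size 4, align 4) → ends 4
f at 4 (size 4, align 4) → ends 8
d at 8 (size 12, align 4) → ends 20
a at 20 (size 1, align 1) → ends 21
pad 3 to align 4 for e
e at 24 (size 4, align 4) → ends 28
h at 28 (size 4, align 4) → ends 32
b at 32 (size 4, align 4) → ends 36
g at 36 (size 2, align 2) → ends 38
tail pad 2 to reach multiple of 4
total 40 bytes, alignment 4
— Node2 —
a at 0 (size 1, align 1) → ends 1
pad 1 to align 2 for g
g at 2 (size 2, align 2) → ends 4
c at 4 (size 4, align 4) → ends 8
e at 8 (size 4, align 4) → ends 12
f at 12 (size 4, align 4) → ends 16
b at 16 (size 4, align 4) → ends 20
d at 20 (size 12, align 4) → ends 32
h at 32 (size 4, align 4) → ends 36
total 36 bytes, alignment 4
40 − 36 = 4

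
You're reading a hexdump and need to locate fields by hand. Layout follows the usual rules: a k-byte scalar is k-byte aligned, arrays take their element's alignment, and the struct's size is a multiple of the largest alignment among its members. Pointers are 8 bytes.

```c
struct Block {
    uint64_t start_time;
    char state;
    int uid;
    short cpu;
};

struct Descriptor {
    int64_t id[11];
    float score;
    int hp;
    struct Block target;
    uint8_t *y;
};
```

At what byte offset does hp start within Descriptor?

92

Block: @0: start_time [8B, align 8] → 8; @8: state [1B, align 1] → 9; +3 pad (align 4); @12: uid [4B, align 4] → 16; @16: cpu [2B, align 2] → 18; +6 tail pad (align 8); size 24, align 8
@0: id [88B, align 8] → 88
@88: score [4B, align 4] → 92
@92: hp [4B, align 4] → 96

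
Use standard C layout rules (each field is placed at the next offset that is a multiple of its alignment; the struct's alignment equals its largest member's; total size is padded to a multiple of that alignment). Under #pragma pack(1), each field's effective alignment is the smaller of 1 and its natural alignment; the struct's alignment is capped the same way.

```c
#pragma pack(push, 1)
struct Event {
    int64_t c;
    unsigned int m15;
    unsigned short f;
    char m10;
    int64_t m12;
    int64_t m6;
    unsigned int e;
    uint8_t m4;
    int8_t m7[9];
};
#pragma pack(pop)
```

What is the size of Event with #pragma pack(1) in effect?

45

0..8  c  (8B, 1-aligned)
8..12  m15  (4B, 1-aligned)
12..14  f  (2B, 1-aligned)
14..15  m10  (1B, 1-aligned)
15..23  m12  (8B, 1-aligned)
23..31  m6  (8B, 1-aligned)
31..35  e  (4B, 1-aligned)
35..36  m4  (1B, 1-aligned)
36..45  m7  (9B, 1-aligned)
sizeof = 45, alignof = 1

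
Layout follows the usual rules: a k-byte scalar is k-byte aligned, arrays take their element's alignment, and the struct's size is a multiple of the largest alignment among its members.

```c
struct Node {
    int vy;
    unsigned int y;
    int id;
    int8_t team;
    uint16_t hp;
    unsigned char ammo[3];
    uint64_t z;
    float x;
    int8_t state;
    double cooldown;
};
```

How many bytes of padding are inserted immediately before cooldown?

@0: vy [4B, align 4] → 4
@4: y [4B, align 4] → 8
@8: id [4B, align 4] → 12
@12: team [1B, align 1] → 13
+1 pad (align 2)
@14: hp [2B, align 2] → 16
@16: ammo [3B, align 1] → 19
+5 pad (align 8)
@24: z [8B, align 8] → 32
@32: x [4B, align 4] → 36
@36: state [1B, align 1] → 37
+3 pad (align 8)
@40: cooldown [8B, align 8] → 48

3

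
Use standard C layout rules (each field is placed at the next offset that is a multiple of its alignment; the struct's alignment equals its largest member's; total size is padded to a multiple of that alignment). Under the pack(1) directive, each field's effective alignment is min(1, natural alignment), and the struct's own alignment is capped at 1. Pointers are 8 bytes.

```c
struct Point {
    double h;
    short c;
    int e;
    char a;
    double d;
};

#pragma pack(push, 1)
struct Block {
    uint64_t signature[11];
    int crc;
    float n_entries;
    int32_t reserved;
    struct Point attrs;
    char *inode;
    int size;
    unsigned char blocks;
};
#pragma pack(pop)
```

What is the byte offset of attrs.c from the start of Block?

108

Point: 0..8  h  (8B, 8-aligned); 8..10  c  (2B, 2-aligned); 10..12  -- padding (2B); 12..16  e  (4B, 4-aligned); 16..17  a  (1B, 1-aligned); 17..24  -- padding (7B); 24..32  d  (8B, 8-aligned); sizeof = 32, alignof = 8
0..88  signature  (88B, 1-aligned)
88..92  crc  (4B, 1-aligned)
92..96  n_entries  (4B, 1-aligned)
96..100  reserved  (4B, 1-aligned)
100..132  attrs  (32B, 1-aligned)
within Point: c at 8
100 + 8 = 108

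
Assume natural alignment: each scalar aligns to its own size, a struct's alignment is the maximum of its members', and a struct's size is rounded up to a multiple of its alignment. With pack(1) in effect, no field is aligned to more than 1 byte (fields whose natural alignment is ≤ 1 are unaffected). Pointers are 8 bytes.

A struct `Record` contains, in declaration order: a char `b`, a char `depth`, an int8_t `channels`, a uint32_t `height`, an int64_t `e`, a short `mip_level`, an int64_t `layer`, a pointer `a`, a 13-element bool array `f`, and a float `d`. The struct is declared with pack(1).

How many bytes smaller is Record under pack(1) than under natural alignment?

14

natural layout:
  b at 0 (size 1, align 1) → ends 1
  depth at 1 (size 1, align 1) → ends 2
  channels at 2 (size 1, align 1) → ends 3
  pad 1 to align 4 for height
  height at 4 (size 4, align 4) → ends 8
  e at 8 (size 8, align 8) → ends 16
  mip_level at 16 (size 2, align 2) → ends 18
  pad 6 to align 8 for layer
  layer at 24 (size 8, align 8) → ends 32
  a at 32 (size 8, align 8) → ends 40
  f at 40 (size 13, align 1) → ends 53
  pad 3 to align 4 for d
  d at 56 (size 4, align 4) → ends 60
  tail pad 4 to reach multiple of 8
  total 64 bytes, alignment 8
packed(1) layout:
  b at 0 (size 1, align 1) → ends 1
  depth at 1 (size 1, align 1) → ends 2
  channels at 2 (size 1, align 1) → ends 3
  height at 3 (size 4, align 1) → ends 7
  e at 7 (size 8, align 1) → ends 15
  mip_level at 15 (size 2, align 1) → ends 17
  layer at 17 (size 8, align 1) → ends 25
  a at 25 (size 8, align 1) → ends 33
  f at 33 (size 13, align 1) → ends 46
  d at 46 (size 4, align 1) → ends 50
  total 50 bytes, alignment 1
64 − 50 = 14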